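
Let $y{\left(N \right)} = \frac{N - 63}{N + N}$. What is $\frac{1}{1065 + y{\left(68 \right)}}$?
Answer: $\frac{136}{144845} \approx 0.00093893$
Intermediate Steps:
$y{\left(N \right)} = \frac{-63 + N}{2 N}$
$\frac{1}{1065 + y{\left(68 \right)}} = \frac{1}{1065 + \frac{-63 + 68}{2 \cdot 68}} = \frac{1}{1065 + \frac{1}{2} \cdot \frac{1}{68} \cdot 5} = \frac{1}{1065 + \frac{5}{136}} = \frac{1}{\frac{144845}{136}} = \frac{136}{144845}$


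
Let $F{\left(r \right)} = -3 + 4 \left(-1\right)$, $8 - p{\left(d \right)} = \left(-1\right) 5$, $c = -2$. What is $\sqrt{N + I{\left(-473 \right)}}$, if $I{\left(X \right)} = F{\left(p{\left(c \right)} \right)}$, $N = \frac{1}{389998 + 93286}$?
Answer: $\frac{i \sqrt{408735872327}}{241642} \approx 2.6458 i$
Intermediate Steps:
$N = \frac{1}{483284} \approx 2.0692 \cdot 10^{-6}$
$p{\left(d \right)} = 13$ ($p{\left(d \right)} = 8 - \left(-1\right) 5 = 8 - -5 = 8 + 5 = 13$)
$F{\left(r \right)} = -7$ ($F{\left(r \right)} = -3 - 4 = -7$)
$I{\left(X \right)} = -7$
$\sqrt{N + I{\left(-473 \right)}} = \sqrt{\frac{1}{483284} - 7} = \sqrt{- \frac{3382987}{483284}} = \frac{i \sqrt{408735872327}}{241642}$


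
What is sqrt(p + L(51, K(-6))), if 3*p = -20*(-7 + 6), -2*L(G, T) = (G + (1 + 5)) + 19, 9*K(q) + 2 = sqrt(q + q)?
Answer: I*sqrt(282)/3 ≈ 5.5976*I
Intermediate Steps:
K(q) = -2/9 + sqrt(2)*sqrt(q)/9 (K(q) = -2/9 + sqrt(q + q)/9 = -2/9 + sqrt(2*q)/9 = -2/9 + (sqrt(2)*sqrt(q))/9 = -2/9 + sqrt(2)*sqrt(q)/9)
L(G, T) = -25/2 - G/2 (L(G, T) = -((G + (1 + 5)) + 19)/2 = -((G + 6) + 19)/2 = -((6 + G) + 19)/2 = -(25 + G)/2 = -25/2 - G/2)
p = 20/3 (p = (-20*(-7 + 6))/3 = (-20*(-1))/3 = (1/3)*20 = 20/3 ≈ 6.6667)
sqrt(p + L(51, K(-6))) = sqrt(20/3 + (-25/2 - 1/2*51)) = sqrt(20/3 + (-25/2 - 51/2)) = sqrt(20/3 - 38) = sqrt(-94/3) = I*sqrt(282)/3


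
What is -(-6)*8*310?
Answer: 14880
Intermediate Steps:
-(-6)*8*310 = -6*(-8)*310 = 48*310 = 14880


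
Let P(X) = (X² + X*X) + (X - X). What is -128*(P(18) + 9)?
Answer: -84096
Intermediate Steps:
P(X) = 2*X² (P(X) = (X² + X²) + 0 = 2*X² + 0 = 2*X²)
-128*(P(18) + 9) = -128*(2*18² + 9) = -128*(2*324 + 9) = -128*(648 + 9) = -128*657 = -84096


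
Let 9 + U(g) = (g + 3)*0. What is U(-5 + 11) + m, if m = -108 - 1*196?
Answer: -313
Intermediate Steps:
m = -304 (m = -108 - 196 = -304)
U(g) = -9 (U(g) = -9 + (g + 3)*0 = -9 + (3 + g)*0 = -9 + 0 = -9)
U(-5 + 11) + m = -9 - 304 = -313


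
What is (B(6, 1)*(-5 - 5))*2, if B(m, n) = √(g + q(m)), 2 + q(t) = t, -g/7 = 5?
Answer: -20*I*√31 ≈ -111.36*I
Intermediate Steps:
g = -35 (g = -7*5 = -35)
q(t) = -2 + t
B(m, n) = √(-37 + m) (B(m, n) = √(-35 + (-2 + m)) = √(-37 + m))
(B(6, 1)*(-5 - 5))*2 = (√(-37 + 6)*(-5 - 5))*2 = (√(-31)*(-10))*2 = ((I*√31)*(-10))*2 = -10*I*√31*2 = -20*I*√31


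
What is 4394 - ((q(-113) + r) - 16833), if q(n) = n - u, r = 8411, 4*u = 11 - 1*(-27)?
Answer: 25877/2 ≈ 12939.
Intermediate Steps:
u = 19/2 (u = (11 - 1*(-27))/4 = (11 + 27)/4 = (¼)*38 = 19/2 ≈ 9.5000)
q(n) = -19/2 + n (q(n) = n - 1*19/2 = n - 19/2 = -19/2 + n)
4394 - ((q(-113) + r) - 16833) = 4394 - (((-19/2 - 113) + 8411) - 16833) = 4394 - ((-245/2 + 8411) - 16833) = 4394 - (16577/2 - 16833) = 4394 - 1*(-17089/2) = 4394 + 17089/2 = 25877/2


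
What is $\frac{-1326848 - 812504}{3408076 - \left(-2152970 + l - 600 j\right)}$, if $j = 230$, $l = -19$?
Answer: $- \frac{2139352}{5699065} \approx -0.37539$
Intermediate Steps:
$\frac{-1326848 - 812504}{3408076 - \left(-2152970 + l - 600 j\right)} = \frac{-1326848 - 812504}{3408076 + \left(2152970 - \left(-19 - 138000\right)\right)} = - \frac{2139352}{3408076 + \left(2152970 - \left(-19 - 138000\right)\right)} = - \frac{2139352}{3408076 + \left(2152970 - -138019\right)} = - \frac{2139352}{3408076 + \left(2152970 + 138019\right)} = - \frac{2139352}{3408076 + 2290989} = - \frac{2139352}{5699065}$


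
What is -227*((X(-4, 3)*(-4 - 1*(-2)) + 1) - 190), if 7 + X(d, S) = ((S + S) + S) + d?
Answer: 41995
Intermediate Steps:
X(d, S) = -7 + d + 3*S (X(d, S) = -7 + (((S + S) + S) + d) = -7 + ((2*S + S) + d) = -7 + (3*S + d) = -7 + (d + 3*S) = -7 + d + 3*S)
-227*((X(-4, 3)*(-4 - 1*(-2)) + 1) - 190) = -227*(((-7 - 4 + 3*3)*(-4 - 1*(-2)) + 1) - 190) = -227*(((-7 - 4 + 9)*(-4 + 2) + 1) - 190) = -227*((-2*(-2) + 1) - 190) = -227*((4 + 1) - 190) = -227*(5 - 190) = -227*(-185) = 41995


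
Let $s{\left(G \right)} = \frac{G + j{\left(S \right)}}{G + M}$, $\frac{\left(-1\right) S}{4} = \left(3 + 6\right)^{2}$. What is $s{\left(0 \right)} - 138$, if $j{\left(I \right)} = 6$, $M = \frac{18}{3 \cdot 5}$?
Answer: $-133$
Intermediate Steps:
$S = -324$ ($S = - 4 \left(3 + 6\right)^{2} = - 4 \cdot 9^{2} = \left(-4\right) 81 = -324$)
$M = \frac{6}{5}$ ($M = \frac{18}{15} = 18 \cdot \frac{1}{15} = \frac{6}{5} \approx 1.2$)
$s{\left(G \right)} = \frac{6 + G}{\frac{6}{5} + G}$ ($s{\left(G \right)} = \frac{G + 6}{G + \frac{6}{5}} = \frac{6 + G}{\frac{6}{5} + G}$)
$s{\left(0 \right)} - 138 = \frac{5 \left(6 + 0\right)}{6 + 5 \cdot 0} - 138 = 5 \frac{1}{6 + 0} \cdot 6 - 138 = 5 \cdot \frac{1}{6} \cdot 6 - 138 = 5 - 138 = -133$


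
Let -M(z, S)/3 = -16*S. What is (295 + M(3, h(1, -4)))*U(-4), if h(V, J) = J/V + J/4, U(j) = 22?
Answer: 1210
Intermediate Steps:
h(V, J) = J/4 + J/V (h(V, J) = J/V + J*(¼) = J/V + J/4 = J/4 + J/V)
M(z, S) = 48*S (M(z, S) = -(-48)*S = 48*S)
(295 + M(3, h(1, -4)))*U(-4) = (295 + 48*((¼)*(-4) - 4/1))*22 = (295 + 48*(-1 - 4*1))*22 = (295 + 48*(-1 - 4))*22 = (295 + 48*(-5))*22 = (295 - 240)*22 = 55*22 = 1210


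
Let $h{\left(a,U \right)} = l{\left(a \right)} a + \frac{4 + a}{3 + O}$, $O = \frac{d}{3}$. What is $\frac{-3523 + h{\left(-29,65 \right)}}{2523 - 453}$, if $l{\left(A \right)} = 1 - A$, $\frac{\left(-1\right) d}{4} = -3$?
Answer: $- \frac{15388}{7245} \approx -2.1239$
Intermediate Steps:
$d = 12$ ($d = \left(-4\right) \left(-3\right) = 12$)
$O = 4$ ($O = \frac{12}{3} = 12 \cdot \frac{1}{3} = 4$)
$h{\left(a,U \right)} = \frac{4}{7} + \frac{a}{7} + a \left(1 - a\right)$ ($h{\left(a,U \right)} = \left(1 - a\right) a + \frac{4 + a}{3 + 4} = a \left(1 - a\right) + \frac{4 + a}{7} = a \left(1 - a\right) + \left(4 + a\right) \frac{1}{7} = a \left(1 - a\right) + \left(\frac{4}{7} + \frac{a}{7}\right) = \frac{4}{7} + \frac{a}{7} + a \left(1 - a\right)$)
$\frac{-3523 + h{\left(-29,65 \right)}}{2523 - 453} = \frac{-3523 + \left(\frac{4}{7} + \frac{1}{7} \left(-29\right) - - 29 \left(-1 - 29\right)\right)}{2523 - 453} = \frac{-3523 - \left(\frac{25}{7} + 870\right)}{2070} = \left(-3523 - \frac{6115}{7}\right) \frac{1}{2070} = \left(- \frac{30776}{7}\right) \frac{1}{2070} = - \frac{15388}{7245}$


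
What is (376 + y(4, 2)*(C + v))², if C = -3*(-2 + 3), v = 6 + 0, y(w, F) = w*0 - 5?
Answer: 130321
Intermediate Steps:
y(w, F) = -5 (y(w, F) = 0 - 5 = -5)
v = 6
C = -3 (C = -3*1 = -3)
(376 + y(4, 2)*(C + v))² = (376 - 5*(-3 + 6))² = (376 - 5*3)² = (376 - 15)² = 361² = 130321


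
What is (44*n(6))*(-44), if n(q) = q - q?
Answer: 0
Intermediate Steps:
n(q) = 0
(44*n(6))*(-44) = (44*0)*(-44) = 0*(-44) = 0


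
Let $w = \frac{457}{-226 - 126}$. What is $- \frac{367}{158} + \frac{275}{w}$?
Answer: $- \frac{15462119}{72206} \approx -214.14$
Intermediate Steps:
$w = - \frac{457}{352}$ ($w = \frac{457}{-226 - 126} = \frac{457}{-352} = 457 \left(- \frac{1}{352}\right) = - \frac{457}{352} \approx -1.2983$)
$- \frac{367}{158} + \frac{275}{w} = - \frac{367}{158} + \frac{275}{- \frac{457}{352}} = \left(-367\right) \frac{1}{158} + 275 \left(- \frac{352}{457}\right) = - \frac{367}{158} - \frac{96800}{457} = - \frac{15462119}{72206}$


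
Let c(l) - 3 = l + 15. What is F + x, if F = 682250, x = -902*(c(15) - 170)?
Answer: 805824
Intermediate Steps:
c(l) = 18 + l (c(l) = 3 + (l + 15) = 3 + (15 + l) = 18 + l)
x = 123574 (x = -902*((18 + 15) - 170) = -902*(33 - 170) = -902*(-137) = 123574)
F + x = 682250 + 123574 = 805824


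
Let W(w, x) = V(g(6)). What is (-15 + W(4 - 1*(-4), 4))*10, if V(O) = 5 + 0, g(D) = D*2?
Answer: -100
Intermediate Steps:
g(D) = 2*D
V(O) = 5
W(w, x) = 5
(-15 + W(4 - 1*(-4), 4))*10 = (-15 + 5)*10 = -10*10 = -100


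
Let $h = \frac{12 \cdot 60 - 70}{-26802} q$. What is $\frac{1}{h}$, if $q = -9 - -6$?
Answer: $\frac{4467}{325} \approx 13.745$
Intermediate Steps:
$q = -3$ ($q = -9 + 6 = -3$)
$h = \frac{325}{4467}$ ($h = \frac{12 \cdot 60 - 70}{-26802} \left(-3\right) = \left(720 - 70\right) \left(- \frac{1}{26802}\right) \left(-3\right) = 650 \left(- \frac{1}{26802}\right) \left(-3\right) = \left(- \frac{325}{13401}\right) \left(-3\right) = \frac{325}{4467} \approx 0.072756$)
$\frac{1}{h} = \frac{1}{\frac{325}{4467}} = \frac{4467}{325}$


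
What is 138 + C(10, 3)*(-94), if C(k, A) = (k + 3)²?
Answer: -15748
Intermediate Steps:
C(k, A) = (3 + k)²
138 + C(10, 3)*(-94) = 138 + (3 + 10)²*(-94) = 138 + 13²*(-94) = 138 + 169*(-94) = 138 - 15886 = -15748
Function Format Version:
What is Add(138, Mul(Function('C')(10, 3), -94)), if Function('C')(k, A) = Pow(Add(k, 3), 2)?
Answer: -15748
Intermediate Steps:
Function('C')(k, A) = Pow(Add(3, k), 2)
Add(138, Mul(Function('C')(10, 3), -94)) = Add(138, Mul(Pow(Add(3, 10), 2), -94)) = Add(138, Mul(Pow(13, 2), -94)) = Add(138, Mul(169, -94)) = Add(138, -15886) = -15748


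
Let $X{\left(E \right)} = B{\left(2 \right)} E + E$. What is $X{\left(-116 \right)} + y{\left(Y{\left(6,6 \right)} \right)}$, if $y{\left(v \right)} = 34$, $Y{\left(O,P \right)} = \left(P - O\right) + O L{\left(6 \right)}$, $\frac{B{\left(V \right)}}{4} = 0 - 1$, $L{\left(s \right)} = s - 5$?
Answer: $382$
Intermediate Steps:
$L{\left(s \right)} = -5 + s$
$B{\left(V \right)} = -4$ ($B{\left(V \right)} = 4 \left(0 - 1\right) = 4 \left(-1\right) = -4$)
$Y{\left(O,P \right)} = P$ ($Y{\left(O,P \right)} = \left(P - O\right) + O \left(-5 + 6\right) = \left(P - O\right) + O 1 = \left(P - O\right) + O = P$)
$X{\left(E \right)} = - 3 E$ ($X{\left(E \right)} = - 4 E + E = - 3 E$)
$X{\left(-116 \right)} + y{\left(Y{\left(6,6 \right)} \right)} = \left(-3\right) \left(-116\right) + 34 = 348 + 34 = 382$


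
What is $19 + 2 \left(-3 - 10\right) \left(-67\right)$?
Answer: $1761$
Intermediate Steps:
$19 + 2 \left(-3 - 10\right) \left(-67\right) = 19 + 2 \left(-13\right) \left(-67\right) = 19 - -1742 = 19 + 1742 = 1761$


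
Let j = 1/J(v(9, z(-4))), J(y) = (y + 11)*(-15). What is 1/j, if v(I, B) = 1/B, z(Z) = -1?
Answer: -150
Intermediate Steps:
J(y) = -165 - 15*y (J(y) = (11 + y)*(-15) = -165 - 15*y)
j = -1/150 (j = 1/(-165 - 15/(-1)) = 1/(-165 - 15*(-1)) = 1/(-165 + 15) = 1/(-150) = -1/150 ≈ -0.0066667)
1/j = 1/(-1/150) = -150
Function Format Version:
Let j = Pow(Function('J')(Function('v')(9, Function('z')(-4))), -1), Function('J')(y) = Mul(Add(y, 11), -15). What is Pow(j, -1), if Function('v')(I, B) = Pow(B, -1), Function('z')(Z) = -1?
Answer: -150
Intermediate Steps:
Function('J')(y) = Add(-165, Mul(-15, y)) (Function('J')(y) = Mul(Add(11, y), -15) = Add(-165, Mul(-15, y)))
j = Rational(-1, 150) (j = Pow(Add(-165, Mul(-15, Pow(-1, -1))), -1) = Pow(Add(-165, Mul(-15, -1)), -1) = Pow(Add(-165, 15), -1) = Pow(-150, -1) = Rational(-1, 150) ≈ -0.0066667)
Pow(j, -1) = Pow(Rational(-1, 150), -1) = -150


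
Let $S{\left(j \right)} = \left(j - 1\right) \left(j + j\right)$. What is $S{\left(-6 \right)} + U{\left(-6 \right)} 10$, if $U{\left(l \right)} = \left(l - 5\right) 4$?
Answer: $-356$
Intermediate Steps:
$S{\left(j \right)} = 2 j \left(-1 + j\right)$ ($S{\left(j \right)} = \left(-1 + j\right) 2 j = 2 j \left(-1 + j\right)$)
$U{\left(l \right)} = -20 + 4 l$ ($U{\left(l \right)} = \left(-5 + l\right) 4 = -20 + 4 l$)
$S{\left(-6 \right)} + U{\left(-6 \right)} 10 = 2 \left(-6\right) \left(-1 - 6\right) + \left(-20 + 4 \left(-6\right)\right) 10 = 2 \left(-6\right) \left(-7\right) + \left(-20 - 24\right) 10 = 84 - 440 = -356$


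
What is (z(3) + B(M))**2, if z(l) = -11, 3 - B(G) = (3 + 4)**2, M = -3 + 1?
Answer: 3249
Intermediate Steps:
M = -2
B(G) = -46 (B(G) = 3 - (3 + 4)**2 = 3 - 1*7**2 = 3 - 1*49 = 3 - 49 = -46)
(z(3) + B(M))**2 = (-11 - 46)**2 = (-57)**2 = 3249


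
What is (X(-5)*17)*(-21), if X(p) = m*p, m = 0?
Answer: 0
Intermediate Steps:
X(p) = 0 (X(p) = 0*p = 0)
(X(-5)*17)*(-21) = (0*17)*(-21) = 0*(-21) = 0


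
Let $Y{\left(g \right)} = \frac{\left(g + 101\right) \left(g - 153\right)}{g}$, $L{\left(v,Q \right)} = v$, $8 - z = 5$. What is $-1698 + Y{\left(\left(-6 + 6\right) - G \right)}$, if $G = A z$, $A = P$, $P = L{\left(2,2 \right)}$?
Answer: $\frac{1639}{2} \approx 819.5$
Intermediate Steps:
$z = 3$ ($z = 8 - 5 = 3$)
$P = 2$
$A = 2$
$G = 6$ ($G = 2 \cdot 3 = 6$)
$Y{\left(g \right)} = \frac{\left(-153 + g\right) \left(101 + g\right)}{g}$ ($Y{\left(g \right)} = \frac{\left(101 + g\right) \left(-153 + g\right)}{g} = \frac{\left(-153 + g\right) \left(101 + g\right)}{g}$)
$-1698 + Y{\left(\left(-6 + 6\right) - G \right)} = -1698 - \left(58 + \frac{15453}{\left(-6 + 6\right) - 6}\right) = -1698 - \left(58 + \frac{15453}{0 - 6}\right) = -1698 - \left(58 - \frac{5151}{2}\right) = -1698 - - \frac{5035}{2} = -1698 + \frac{5035}{2} = \frac{1639}{2}$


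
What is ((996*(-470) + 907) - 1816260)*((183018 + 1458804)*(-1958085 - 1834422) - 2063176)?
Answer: 14218326622704399890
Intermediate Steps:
((996*(-470) + 907) - 1816260)*((183018 + 1458804)*(-1958085 - 1834422) - 2063176) = ((-468120 + 907) - 1816260)*(1641822*(-3792507) - 2063176) = (-467213 - 1816260)*(-6226621427754 - 2063176) = -2283473*(-6226623490930) = 14218326622704399890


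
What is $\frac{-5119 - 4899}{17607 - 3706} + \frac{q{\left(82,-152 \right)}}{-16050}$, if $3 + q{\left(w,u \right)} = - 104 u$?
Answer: $- \frac{76098841}{44622210} \approx -1.7054$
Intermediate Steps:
$q{\left(w,u \right)} = -3 - 104 u$
$\frac{-5119 - 4899}{17607 - 3706} + \frac{q{\left(82,-152 \right)}}{-16050} = \frac{-5119 - 4899}{17607 - 3706} + \frac{-3 - -15808}{-16050} = \frac{-5119 - 4899}{17607 - 3706} + \left(-3 + 15808\right) \left(- \frac{1}{16050}\right) = - \frac{10018}{13901} + 15805 \left(- \frac{1}{16050}\right) = \left(-10018\right) \frac{1}{13901} - \frac{3161}{3210} = - \frac{10018}{13901} - \frac{3161}{3210} = - \frac{76098841}{44622210}$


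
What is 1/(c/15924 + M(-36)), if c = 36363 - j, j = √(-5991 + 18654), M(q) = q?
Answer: -474978418/16014592841 + 2654*√1407/16014592841 ≈ -0.029653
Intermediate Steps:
j = 3*√1407 (j = √12663 = 3*√1407 ≈ 112.53)
c = 36363 - 3*√1407 ≈ 36251.
1/(c/15924 + M(-36)) = 1/((36363 - 3*√1407)/15924 - 36) = 1/((36363 - 3*√1407)*(1/15924) - 36) = 1/((12121/5308 - √1407/5308) - 36) = 1/(-178967/5308 - √1407/5308)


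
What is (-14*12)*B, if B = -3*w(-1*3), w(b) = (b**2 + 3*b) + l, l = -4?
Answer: -2016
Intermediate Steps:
w(b) = -4 + b**2 + 3*b (w(b) = (b**2 + 3*b) - 4 = -4 + b**2 + 3*b)
B = 12 (B = -3*(-4 + (-1*3)**2 + 3*(-1*3)) = -3*(-4 + (-3)**2 + 3*(-3)) = -3*(-4 + 9 - 9) = -3*(-4) = 12)
(-14*12)*B = -14*12*12 = -168*12 = -2016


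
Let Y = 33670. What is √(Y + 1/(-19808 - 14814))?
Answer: √40359652669658/34622 ≈ 183.49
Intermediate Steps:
√(Y + 1/(-19808 - 14814)) = √(33670 + 1/(-19808 - 14814)) = √(33670 + 1/(-34622)) = √(33670 - 1/34622) = √(1165722739/34622) = √40359652669658/34622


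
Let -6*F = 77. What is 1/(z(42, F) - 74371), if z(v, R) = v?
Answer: -1/74329 ≈ -1.3454e-5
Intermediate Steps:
F = -77/6 (F = -⅙*77 = -77/6 ≈ -12.833)
1/(z(42, F) - 74371) = 1/(42 - 74371) = 1/(-74329) = -1/74329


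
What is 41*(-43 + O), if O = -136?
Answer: -7339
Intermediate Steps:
41*(-43 + O) = 41*(-43 - 136) = 41*(-179) = -7339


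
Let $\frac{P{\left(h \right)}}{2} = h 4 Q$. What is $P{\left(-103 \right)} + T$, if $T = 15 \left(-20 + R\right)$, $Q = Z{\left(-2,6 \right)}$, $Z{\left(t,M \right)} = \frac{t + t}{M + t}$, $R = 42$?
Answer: $1154$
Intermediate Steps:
$Z{\left(t,M \right)} = \frac{2 t}{M + t}$
$Q = -1$ ($Q = 2 \left(-2\right) \frac{1}{6 - 2} = 2 \left(-2\right) \frac{1}{4} = -1$)
$T = 330$ ($T = 15 \left(-20 + 42\right) = 15 \cdot 22 = 330$)
$P{\left(h \right)} = - 8 h$ ($P{\left(h \right)} = 2 h 4 \left(-1\right) = 2 \cdot 4 h \left(-1\right) = 2 \left(- 4 h\right) = - 8 h$)
$P{\left(-103 \right)} + T = \left(-8\right) \left(-103\right) + 330 = 824 + 330 = 1154$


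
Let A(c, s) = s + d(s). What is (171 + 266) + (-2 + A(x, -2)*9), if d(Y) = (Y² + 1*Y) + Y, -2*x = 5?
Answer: 417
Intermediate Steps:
x = -5/2 (x = -½*5 = -5/2 ≈ -2.5000)
d(Y) = Y² + 2*Y (d(Y) = (Y² + Y) + Y = (Y + Y²) + Y = Y² + 2*Y)
A(c, s) = s + s*(2 + s)
(171 + 266) + (-2 + A(x, -2)*9) = (171 + 266) + (-2 - 2*(3 - 2)*9) = 437 + (-2 - 2*1*9) = 437 + (-2 - 2*9) = 437 + (-2 - 18) = 437 - 20 = 417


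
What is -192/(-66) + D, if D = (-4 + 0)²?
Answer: 208/11 ≈ 18.909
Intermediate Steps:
D = 16 (D = (-4)² = 16)
-192/(-66) + D = -192/(-66) + 16 = -192*(-1/66) + 16 = 32/11 + 16 = 208/11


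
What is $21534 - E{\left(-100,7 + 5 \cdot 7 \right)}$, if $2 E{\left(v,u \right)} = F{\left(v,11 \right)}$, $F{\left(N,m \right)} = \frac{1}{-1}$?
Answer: $\frac{43069}{2} \approx 21535.0$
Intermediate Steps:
$F{\left(N,m \right)} = -1$
$E{\left(v,u \right)} = - \frac{1}{2}$ ($E{\left(v,u \right)} = \frac{1}{2} \left(-1\right) = - \frac{1}{2}$)
$21534 - E{\left(-100,7 + 5 \cdot 7 \right)} = 21534 - - \frac{1}{2} = 21534 + \frac{1}{2} = \frac{43069}{2}$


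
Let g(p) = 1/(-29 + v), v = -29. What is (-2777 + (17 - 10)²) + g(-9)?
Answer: -158225/58 ≈ -2728.0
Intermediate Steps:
g(p) = -1/58 (g(p) = 1/(-29 - 29) = 1/(-58) = -1/58)
(-2777 + (17 - 10)²) + g(-9) = (-2777 + (17 - 10)²) - 1/58 = (-2777 + 7²) - 1/58 = (-2777 + 49) - 1/58 = -2728 - 1/58 = -158225/58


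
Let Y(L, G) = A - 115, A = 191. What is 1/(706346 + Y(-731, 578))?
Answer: 1/706422 ≈ 1.4156e-6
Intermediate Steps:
Y(L, G) = 76 (Y(L, G) = 191 - 115 = 76)
1/(706346 + Y(-731, 578)) = 1/(706346 + 76) = 1/706422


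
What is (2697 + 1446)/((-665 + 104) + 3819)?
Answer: 1381/1086 ≈ 1.2716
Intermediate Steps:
(2697 + 1446)/((-665 + 104) + 3819) = 4143/(-561 + 3819) = 4143/3258 = 4143*(1/3258) = 1381/1086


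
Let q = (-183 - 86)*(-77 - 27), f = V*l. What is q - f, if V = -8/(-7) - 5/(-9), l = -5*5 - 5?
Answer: 588566/21 ≈ 28027.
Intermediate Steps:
l = -30 (l = -25 - 5 = -30)
V = 107/63 (V = -8*(-⅐) - 5*(-⅑) = 8/7 + 5/9 = 107/63 ≈ 1.6984)
f = -1070/21 (f = (107/63)*(-30) = -1070/21 ≈ -50.952)
q = 27976 (q = -269*(-104) = 27976)
q - f = 27976 - 1*(-1070/21) = 27976 + 1070/21 = 588566/21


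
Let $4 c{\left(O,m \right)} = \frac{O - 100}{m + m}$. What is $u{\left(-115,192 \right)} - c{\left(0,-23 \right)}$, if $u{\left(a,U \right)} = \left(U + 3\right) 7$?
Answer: $\frac{62765}{46} \approx 1364.5$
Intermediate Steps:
$u{\left(a,U \right)} = 21 + 7 U$ ($u{\left(a,U \right)} = \left(3 + U\right) 7 = 21 + 7 U$)
$c{\left(O,m \right)} = \frac{-100 + O}{8 m}$ ($c{\left(O,m \right)} = \frac{\left(O - 100\right) \frac{1}{m + m}}{4} = \frac{\left(-100 + O\right) \frac{1}{2 m}}{4} = \frac{\frac{1}{2} \frac{1}{m} \left(-100 + O\right)}{4} = \frac{-100 + O}{8 m}$)
$u{\left(-115,192 \right)} - c{\left(0,-23 \right)} = \left(21 + 7 \cdot 192\right) - \frac{-100 + 0}{8 \left(-23\right)} = \left(21 + 1344\right) - \frac{1}{8} \left(- \frac{1}{23}\right) \left(-100\right) = 1365 - \frac{25}{46} = \frac{62765}{46}$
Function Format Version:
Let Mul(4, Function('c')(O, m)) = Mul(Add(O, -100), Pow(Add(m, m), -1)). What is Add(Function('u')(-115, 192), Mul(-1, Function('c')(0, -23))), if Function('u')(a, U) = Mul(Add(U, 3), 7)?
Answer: Rational(62765, 46) ≈ 1364.5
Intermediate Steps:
Function('u')(a, U) = Add(21, Mul(7, U)) (Function('u')(a, U) = Mul(Add(3, U), 7) = Add(21, Mul(7, U)))
Function('c')(O, m) = Mul(Rational(1, 8), Pow(m, -1), Add(-100, O)) (Function('c')(O, m) = Mul(Rational(1, 4), Mul(Add(O, -100), Pow(Add(m, m), -1))) = Mul(Rational(1, 4), Mul(Add(-100, O), Pow(Mul(2, m), -1))) = Mul(Rational(1, 4), Mul(Add(-100, O), Mul(Rational(1, 2), Pow(m, -1)))) = Mul(Rational(1, 4), Mul(Rational(1, 2), Pow(m, -1), Add(-100, O))) = Mul(Rational(1, 8), Pow(m, -1), Add(-100, O)))
Add(Function('u')(-115, 192), Mul(-1, Function('c')(0, -23))) = Add(Add(21, Mul(7, 192)), Mul(-1, Mul(Rational(1, 8), Pow(-23, -1), Add(-100, 0)))) = Add(Add(21, 1344), Mul(-1, Mul(Rational(1, 8), Rational(-1, 23), -100))) = Add(1365, Mul(-1, Rational(25, 46))) = Add(1365, Rational(-25, 46)) = Rational(62765, 46)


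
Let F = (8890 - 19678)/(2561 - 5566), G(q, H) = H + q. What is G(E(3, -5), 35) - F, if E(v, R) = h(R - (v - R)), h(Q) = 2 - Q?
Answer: 139462/3005 ≈ 46.410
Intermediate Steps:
E(v, R) = 2 + v - 2*R (E(v, R) = 2 - (R - (v - R)) = 2 - (R + (R - v)) = 2 - (-v + 2*R) = 2 + (v - 2*R) = 2 + v - 2*R)
F = 10788/3005 (F = -10788/(-3005) = -10788*(-1/3005) = 10788/3005 ≈ 3.5900)
G(E(3, -5), 35) - F = (35 + (2 + 3 - 2*(-5))) - 1*10788/3005 = (35 + (2 + 3 + 10)) - 10788/3005 = (35 + 15) - 10788/3005 = 50 - 10788/3005 = 139462/3005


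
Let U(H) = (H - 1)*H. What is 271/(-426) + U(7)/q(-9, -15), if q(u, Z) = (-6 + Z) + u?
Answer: -4337/2130 ≈ -2.0362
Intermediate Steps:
q(u, Z) = -6 + Z + u
U(H) = H*(-1 + H) (U(H) = (-1 + H)*H = H*(-1 + H))
271/(-426) + U(7)/q(-9, -15) = 271/(-426) + (7*(-1 + 7))/(-6 - 15 - 9) = 271*(-1/426) + (7*6)/(-30) = -271/426 + 42*(-1/30) = -271/426 - 7/5 = -4337/2130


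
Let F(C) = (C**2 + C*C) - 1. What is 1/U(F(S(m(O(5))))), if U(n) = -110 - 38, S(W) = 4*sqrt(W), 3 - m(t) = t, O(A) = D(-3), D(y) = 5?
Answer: -1/148 ≈ -0.0067568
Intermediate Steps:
O(A) = 5
m(t) = 3 - t
F(C) = -1 + 2*C**2 (F(C) = (C**2 + C**2) - 1 = 2*C**2 - 1 = -1 + 2*C**2)
U(n) = -148
1/U(F(S(m(O(5))))) = 1/(-148) = -1/148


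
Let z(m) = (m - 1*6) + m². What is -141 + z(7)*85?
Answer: 4109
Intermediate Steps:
z(m) = -6 + m + m² (z(m) = (m - 6) + m² = (-6 + m) + m² = -6 + m + m²)
-141 + z(7)*85 = -141 + (-6 + 7 + 7²)*85 = -141 + (-6 + 7 + 49)*85 = -141 + 50*85 = -141 + 4250 = 4109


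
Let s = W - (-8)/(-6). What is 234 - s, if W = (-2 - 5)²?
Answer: 559/3 ≈ 186.33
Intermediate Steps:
W = 49 (W = (-7)² = 49)
s = 143/3 (s = 49 - (-8)/(-6) = 49 - (-8)*(-1)/6 = 49 - 1*4/3 = 49 - 4/3 = 143/3 ≈ 47.667)
234 - s = 234 - 1*143/3 = 234 - 143/3 = 559/3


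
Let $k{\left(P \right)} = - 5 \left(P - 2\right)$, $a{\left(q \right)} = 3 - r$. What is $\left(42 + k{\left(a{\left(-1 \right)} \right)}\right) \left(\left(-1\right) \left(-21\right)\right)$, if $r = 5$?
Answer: $1302$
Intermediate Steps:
$a{\left(q \right)} = -2$ ($a{\left(q \right)} = 3 - 5 = -2$)
$k{\left(P \right)} = 10 - 5 P$ ($k{\left(P \right)} = - 5 \left(-2 + P\right) = 10 - 5 P$)
$\left(42 + k{\left(a{\left(-1 \right)} \right)}\right) \left(\left(-1\right) \left(-21\right)\right) = \left(42 + \left(10 - -10\right)\right) \left(\left(-1\right) \left(-21\right)\right) = \left(42 + \left(10 + 10\right)\right) 21 = \left(42 + 20\right) 21 = 62 \cdot 21 = 1302$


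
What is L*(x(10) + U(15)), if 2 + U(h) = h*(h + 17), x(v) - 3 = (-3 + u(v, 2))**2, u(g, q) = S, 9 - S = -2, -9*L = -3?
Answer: 545/3 ≈ 181.67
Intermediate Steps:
L = 1/3 (L = -1/9*(-3) = 1/3 ≈ 0.33333)
S = 11 (S = 9 - 1*(-2) = 9 + 2 = 11)
u(g, q) = 11
x(v) = 67 (x(v) = 3 + (-3 + 11)**2 = 3 + 8**2 = 3 + 64 = 67)
U(h) = -2 + h*(17 + h) (U(h) = -2 + h*(h + 17) = -2 + h*(17 + h))
L*(x(10) + U(15)) = (67 + (-2 + 15**2 + 17*15))/3 = (67 + (-2 + 225 + 255))/3 = (67 + 478)/3 = (1/3)*545 = 545/3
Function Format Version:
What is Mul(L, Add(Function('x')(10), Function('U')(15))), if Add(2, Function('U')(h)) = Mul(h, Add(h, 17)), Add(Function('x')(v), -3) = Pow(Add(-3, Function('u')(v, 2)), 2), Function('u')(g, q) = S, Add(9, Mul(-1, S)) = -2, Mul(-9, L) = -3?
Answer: Rational(545, 3) ≈ 181.67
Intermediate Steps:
L = Rational(1, 3) (L = Mul(Rational(-1, 9), -3) = Rational(1, 3) ≈ 0.33333)
S = 11 (S = Add(9, Mul(-1, -2)) = Add(9, 2) = 11)
Function('u')(g, q) = 11
Function('x')(v) = 67 (Function('x')(v) = Add(3, Pow(Add(-3, 11), 2)) = Add(3, Pow(8, 2)) = Add(3, 64) = 67)
Function('U')(h) = Add(-2, Mul(h, Add(17, h))) (Function('U')(h) = Add(-2, Mul(h, Add(h, 17))) = Add(-2, Mul(h, Add(17, h))))
Mul(L, Add(Function('x')(10), Function('U')(15))) = Mul(Rational(1, 3), Add(67, Add(-2, Pow(15, 2), Mul(17, 15)))) = Mul(Rational(1, 3), Add(67, Add(-2, 225, 255))) = Mul(Rational(1, 3), Add(67, 478)) = Mul(Rational(1, 3), 545) = Rational(545, 3)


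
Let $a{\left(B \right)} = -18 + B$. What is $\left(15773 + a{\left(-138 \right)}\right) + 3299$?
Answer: $18916$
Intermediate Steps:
$\left(15773 + a{\left(-138 \right)}\right) + 3299 = \left(15773 - 156\right) + 3299 = 15617 + 3299 = 18916$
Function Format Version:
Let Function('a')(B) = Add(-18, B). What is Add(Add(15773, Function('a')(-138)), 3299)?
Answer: 18916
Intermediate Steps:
Add(Add(15773, Function('a')(-138)), 3299) = Add(Add(15773, Add(-18, -138)), 3299) = Add(Add(15773, -156), 3299) = Add(15617, 3299) = 18916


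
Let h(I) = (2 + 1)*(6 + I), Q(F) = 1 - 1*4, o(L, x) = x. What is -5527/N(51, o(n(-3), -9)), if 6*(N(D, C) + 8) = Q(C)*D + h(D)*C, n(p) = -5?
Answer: 5527/290 ≈ 19.059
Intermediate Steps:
Q(F) = -3 (Q(F) = 1 - 4 = -3)
h(I) = 18 + 3*I (h(I) = 3*(6 + I) = 18 + 3*I)
N(D, C) = -8 - D/2 + C*(18 + 3*D)/6 (N(D, C) = -8 + (-3*D + (18 + 3*D)*C)/6 = -8 + (-3*D + C*(18 + 3*D))/6 = -8 + (-D/2 + C*(18 + 3*D)/6) = -8 - D/2 + C*(18 + 3*D)/6)
-5527/N(51, o(n(-3), -9)) = -5527/(-8 - ½*51 + (½)*(-9)*(6 + 51)) = -5527/(-8 - 51/2 + (½)*(-9)*57) = -5527/(-8 - 51/2 - 513/2) = -5527/(-290) = -5527*(-1/290) = 5527/290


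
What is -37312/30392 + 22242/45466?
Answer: -63778033/86362667 ≈ -0.73849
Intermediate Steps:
-37312/30392 + 22242/45466 = -37312*1/30392 + 22242*(1/45466) = -4664/3799 + 11121/22733 = -63778033/86362667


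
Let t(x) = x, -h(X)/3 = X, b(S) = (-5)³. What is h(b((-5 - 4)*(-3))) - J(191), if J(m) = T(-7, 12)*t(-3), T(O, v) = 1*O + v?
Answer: 390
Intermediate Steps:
b(S) = -125
h(X) = -3*X
T(O, v) = O + v
J(m) = -15 (J(m) = (-7 + 12)*(-3) = 5*(-3) = -15)
h(b((-5 - 4)*(-3))) - J(191) = -3*(-125) - 1*(-15) = 375 + 15 = 390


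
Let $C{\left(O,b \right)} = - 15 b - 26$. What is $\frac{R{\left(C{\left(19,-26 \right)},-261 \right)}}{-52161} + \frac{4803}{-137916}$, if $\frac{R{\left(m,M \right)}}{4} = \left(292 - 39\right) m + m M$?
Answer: $\frac{150657365}{799315164} \approx 0.18848$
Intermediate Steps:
$C{\left(O,b \right)} = -26 - 15 b$
$R{\left(m,M \right)} = 1012 m + 4 M m$ ($R{\left(m,M \right)} = 4 \left(\left(292 - 39\right) m + m M\right) = 4 \left(253 m + M m\right) = 1012 m + 4 M m$)
$\frac{R{\left(C{\left(19,-26 \right)},-261 \right)}}{-52161} + \frac{4803}{-137916} = \frac{4 \left(-26 - -390\right) \left(253 - 261\right)}{-52161} + \frac{4803}{-137916} = 4 \left(-26 + 390\right) \left(-8\right) \left(- \frac{1}{52161}\right) + 4803 \left(- \frac{1}{137916}\right) = 4 \cdot 364 \left(-8\right) \left(- \frac{1}{52161}\right) - \frac{1601}{45972} = \left(-11648\right) \left(- \frac{1}{52161}\right) - \frac{1601}{45972} = \frac{11648}{52161} - \frac{1601}{45972} = \frac{150657365}{799315164}$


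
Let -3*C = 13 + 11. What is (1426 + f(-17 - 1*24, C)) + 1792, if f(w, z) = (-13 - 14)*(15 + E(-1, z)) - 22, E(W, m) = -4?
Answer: 2899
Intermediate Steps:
C = -8 (C = -(13 + 11)/3 = -⅓*24 = -8)
f(w, z) = -319 (f(w, z) = (-13 - 14)*(15 - 4) - 22 = -27*11 - 22 = -297 - 22 = -319)
(1426 + f(-17 - 1*24, C)) + 1792 = (1426 - 319) + 1792 = 1107 + 1792 = 2899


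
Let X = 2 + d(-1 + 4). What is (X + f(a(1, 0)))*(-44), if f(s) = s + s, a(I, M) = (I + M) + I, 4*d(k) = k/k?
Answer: -275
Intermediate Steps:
d(k) = ¼ (d(k) = (k/k)/4 = (¼)*1 = ¼)
a(I, M) = M + 2*I
f(s) = 2*s
X = 9/4 (X = 2 + ¼ = 9/4 ≈ 2.2500)
(X + f(a(1, 0)))*(-44) = (9/4 + 2*(0 + 2*1))*(-44) = (9/4 + 2*(0 + 2))*(-44) = (9/4 + 2*2)*(-44) = (9/4 + 4)*(-44) = (25/4)*(-44) = -275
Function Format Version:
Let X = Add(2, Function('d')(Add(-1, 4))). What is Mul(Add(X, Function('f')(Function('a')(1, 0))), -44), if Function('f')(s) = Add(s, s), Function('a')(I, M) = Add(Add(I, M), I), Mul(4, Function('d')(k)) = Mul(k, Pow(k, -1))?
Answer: -275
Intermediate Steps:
Function('d')(k) = Rational(1, 4) (Function('d')(k) = Mul(Rational(1, 4), Mul(k, Pow(k, -1))) = Mul(Rational(1, 4), 1) = Rational(1, 4))
Function('a')(I, M) = Add(M, Mul(2, I))
Function('f')(s) = Mul(2, s)
X = Rational(9, 4) (X = Add(2, Rational(1, 4)) = Rational(9, 4) ≈ 2.2500)
Mul(Add(X, Function('f')(Function('a')(1, 0))), -44) = Mul(Add(Rational(9, 4), Mul(2, Add(0, Mul(2, 1)))), -44) = Mul(Add(Rational(9, 4), Mul(2, Add(0, 2))), -44) = Mul(Add(Rational(9, 4), Mul(2, 2)), -44) = Mul(Add(Rational(9, 4), 4), -44) = Mul(Rational(25, 4), -44) = -275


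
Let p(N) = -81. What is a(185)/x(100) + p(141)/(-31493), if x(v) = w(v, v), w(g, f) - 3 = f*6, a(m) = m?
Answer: 5875048/18990279 ≈ 0.30937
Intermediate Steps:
w(g, f) = 3 + 6*f (w(g, f) = 3 + f*6 = 3 + 6*f)
x(v) = 3 + 6*v
a(185)/x(100) + p(141)/(-31493) = 185/(3 + 6*100) - 81/(-31493) = 185/(3 + 600) - 81*(-1/31493) = 185/603 + 81/31493 = 5875048/18990279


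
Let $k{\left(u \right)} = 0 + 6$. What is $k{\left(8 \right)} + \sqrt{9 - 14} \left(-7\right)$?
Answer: $6 - 7 i \sqrt{5} \approx 6.0 - 15.652 i$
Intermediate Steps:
$k{\left(u \right)} = 6$
$k{\left(8 \right)} + \sqrt{9 - 14} \left(-7\right) = 6 + \sqrt{9 - 14} \left(-7\right) = 6 + \sqrt{-5} \left(-7\right) = 6 + i \sqrt{5} \left(-7\right) = 6 - 7 i \sqrt{5}$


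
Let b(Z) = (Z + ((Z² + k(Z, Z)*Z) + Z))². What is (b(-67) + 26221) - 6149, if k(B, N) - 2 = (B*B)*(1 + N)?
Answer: 394204307287313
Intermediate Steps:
k(B, N) = 2 + B²*(1 + N) (k(B, N) = 2 + (B*B)*(1 + N) = 2 + B²*(1 + N))
b(Z) = (Z² + 2*Z + Z*(2 + Z² + Z³))² (b(Z) = (Z + ((Z² + (2 + Z² + Z*Z²)*Z) + Z))² = (Z + ((Z² + (2 + Z² + Z³)*Z) + Z))² = (Z + ((Z² + Z*(2 + Z² + Z³)) + Z))² = (Z + (Z + Z² + Z*(2 + Z² + Z³)))² = (Z² + 2*Z + Z*(2 + Z² + Z³))²)
(b(-67) + 26221) - 6149 = ((-67)²*(4 - 67 + (-67)² + (-67)³)² + 26221) - 6149 = (4489*(4 - 67 + 4489 - 300763)² + 26221) - 6149 = (4489*(-296337)² + 26221) - 6149 = (4489*87815617569 + 26221) - 6149 = (394204307267241 + 26221) - 6149 = 394204307293462 - 6149 = 394204307287313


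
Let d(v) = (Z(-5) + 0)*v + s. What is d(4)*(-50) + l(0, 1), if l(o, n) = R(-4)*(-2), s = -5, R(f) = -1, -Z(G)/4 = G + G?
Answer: -7748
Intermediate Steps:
Z(G) = -8*G (Z(G) = -4*(G + G) = -8*G)
l(o, n) = 2 (l(o, n) = -1*(-2) = 2)
d(v) = -5 + 40*v (d(v) = (-8*(-5) + 0)*v - 5 = (40 + 0)*v - 5 = 40*v - 5 = -5 + 40*v)
d(4)*(-50) + l(0, 1) = (-5 + 40*4)*(-50) + 2 = (-5 + 160)*(-50) + 2 = 155*(-50) + 2 = -7750 + 2 = -7748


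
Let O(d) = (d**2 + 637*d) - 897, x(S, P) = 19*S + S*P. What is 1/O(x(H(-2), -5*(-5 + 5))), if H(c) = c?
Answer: -1/23659 ≈ -4.2267e-5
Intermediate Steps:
x(S, P) = 19*S + P*S
O(d) = -897 + d**2 + 637*d
1/O(x(H(-2), -5*(-5 + 5))) = 1/(-897 + (-2*(19 - 5*(-5 + 5)))**2 + 637*(-2*(19 - 5*(-5 + 5)))) = 1/(-897 + (-2*(19 - 5*0))**2 + 637*(-2*(19 - 5*0))) = 1/(-897 + (-2*(19 + 0))**2 + 637*(-2*(19 + 0))) = 1/(-897 + (-2*19)**2 + 637*(-2*19)) = 1/(-897 + (-38)**2 + 637*(-38)) = 1/(-897 + 1444 - 24206) = 1/(-23659) = -1/23659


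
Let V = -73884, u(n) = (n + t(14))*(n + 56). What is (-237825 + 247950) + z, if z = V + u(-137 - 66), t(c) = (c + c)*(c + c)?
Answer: -149166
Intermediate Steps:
t(c) = 4*c² (t(c) = (2*c)*(2*c) = 4*c²)
u(n) = (56 + n)*(784 + n) (u(n) = (n + 4*14²)*(n + 56) = (n + 4*196)*(56 + n) = (n + 784)*(56 + n) = (784 + n)*(56 + n) = (56 + n)*(784 + n))
z = -159291 (z = -73884 + (43904 + (-137 - 66)² + 840*(-137 - 66)) = -73884 + (43904 + (-203)² + 840*(-203)) = -73884 + (43904 + 41209 - 170520) = -73884 - 85407 = -159291)
(-237825 + 247950) + z = (-237825 + 247950) - 159291 = 10125 - 159291 = -149166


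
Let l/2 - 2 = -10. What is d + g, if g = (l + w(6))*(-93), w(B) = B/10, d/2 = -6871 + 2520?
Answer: -36349/5 ≈ -7269.8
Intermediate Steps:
l = -16 (l = 4 + 2*(-10) = 4 - 20 = -16)
d = -8702 (d = 2*(-6871 + 2520) = 2*(-4351) = -8702)
w(B) = B/10 (w(B) = B*(1/10) = B/10)
g = 7161/5 (g = (-16 + (1/10)*6)*(-93) = (-16 + 3/5)*(-93) = -77/5*(-93) = 7161/5 ≈ 1432.2)
d + g = -8702 + 7161/5 = -36349/5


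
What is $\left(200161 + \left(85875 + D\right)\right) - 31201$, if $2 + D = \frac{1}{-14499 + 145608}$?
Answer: $\frac{33410899798}{131109} \approx 2.5483 \cdot 10^{5}$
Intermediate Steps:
$D = - \frac{262217}{131109}$ ($D = -2 + \frac{1}{-14499 + 145608} = -2 + \frac{1}{131109} = - \frac{262217}{131109} \approx -2.0$)
$\left(200161 + \left(85875 + D\right)\right) - 31201 = \left(200161 + \left(85875 - \frac{262217}{131109}\right)\right) - 31201 = \left(200161 + \frac{11258723158}{131109}\right) - 31201 = \frac{37501631707}{131109} - 31201 = \frac{33410899798}{131109}$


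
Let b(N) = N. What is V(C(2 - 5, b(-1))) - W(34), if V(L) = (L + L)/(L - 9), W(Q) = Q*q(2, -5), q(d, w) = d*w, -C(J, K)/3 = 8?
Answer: 3756/11 ≈ 341.45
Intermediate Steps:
C(J, K) = -24 (C(J, K) = -3*8 = -24)
W(Q) = -10*Q (W(Q) = Q*(2*(-5)) = Q*(-10) = -10*Q)
V(L) = 2*L/(-9 + L) (V(L) = (2*L)/(-9 + L) = 2*L/(-9 + L))
V(C(2 - 5, b(-1))) - W(34) = 2*(-24)/(-9 - 24) - (-10)*34 = 2*(-24)/(-33) - 1*(-340) = 2*(-24)*(-1/33) + 340 = 16/11 + 340 = 3756/11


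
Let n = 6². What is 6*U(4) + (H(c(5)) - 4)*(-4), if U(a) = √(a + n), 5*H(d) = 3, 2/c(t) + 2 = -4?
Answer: 68/5 + 12*√10 ≈ 51.547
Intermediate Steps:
c(t) = -⅓ (c(t) = 2/(-2 - 4) = 2/(-6) = 2*(-⅙) = -⅓)
n = 36
H(d) = ⅗ (H(d) = (⅕)*3 = ⅗)
U(a) = √(36 + a) (U(a) = √(a + 36) = √(36 + a))
6*U(4) + (H(c(5)) - 4)*(-4) = 6*√(36 + 4) + (⅗ - 4)*(-4) = 6*√40 - 17/5*(-4) = 6*(2*√10) + 68/5 = 12*√10 + 68/5 = 68/5 + 12*√10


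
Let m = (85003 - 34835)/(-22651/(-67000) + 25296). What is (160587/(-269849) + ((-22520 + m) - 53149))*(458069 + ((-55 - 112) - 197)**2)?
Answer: -20437652232018733963018920/457354832717699 ≈ -4.4687e+10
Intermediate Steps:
m = 3361256000/1694854651 (m = 50168/(-22651*(-1/67000) + 25296) = 50168/(22651/67000 + 25296) = 50168/(1694854651/67000) = 50168*(67000/1694854651) = 3361256000/1694854651 ≈ 1.9832)
(160587/(-269849) + ((-22520 + m) - 53149))*(458069 + ((-55 - 112) - 197)**2) = (160587/(-269849) + ((-22520 + 3361256000/1694854651) - 53149))*(458069 + ((-55 - 112) - 197)**2) = (160587*(-1/269849) + (-38164765484520/1694854651 - 53149))*(458069 + (-167 - 197)**2) = (-160587/269849 - 128244595330519/1694854651)*(458069 + (-364)**2) = -34606947976969061768*(458069 + 132496)/457354832717699 = -34606947976969061768/457354832717699*590565 = -20437652232018733963018920/457354832717699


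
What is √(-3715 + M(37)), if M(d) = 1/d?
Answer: I*√5085798/37 ≈ 60.951*I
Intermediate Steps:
√(-3715 + M(37)) = √(-3715 + 1/37) = √(-137454/37) = I*√5085798/37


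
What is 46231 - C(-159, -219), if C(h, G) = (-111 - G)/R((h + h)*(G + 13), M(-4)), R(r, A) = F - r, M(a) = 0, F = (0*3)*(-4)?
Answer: 252375038/5459 ≈ 46231.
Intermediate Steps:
F = 0 (F = 0*(-4) = 0)
R(r, A) = -r (R(r, A) = 0 - r = -r)
C(h, G) = -(-111 - G)/(2*h*(13 + G)) (C(h, G) = (-111 - G)/((-(h + h)*(G + 13))) = (-111 - G)/((-2*h*(13 + G))) = (-111 - G)*(-1/(2*h*(13 + G))) = -(-111 - G)/(2*h*(13 + G)))
46231 - C(-159, -219) = 46231 - (111 - 219)/(2*(-159)*(13 - 219)) = 46231 - (-1)*(-108)/(2*159*(-206)) = 46231 - (-1)*(-1)*(-108)/(2*159*206) = 46231 - 1*(-9/5459) = 46231 + 9/5459 = 252375038/5459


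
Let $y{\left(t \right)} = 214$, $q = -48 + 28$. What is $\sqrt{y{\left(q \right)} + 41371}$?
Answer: $\sqrt{41585} \approx 203.92$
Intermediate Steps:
$q = -20$
$\sqrt{y{\left(q \right)} + 41371} = \sqrt{214 + 41371} = \sqrt{41585}$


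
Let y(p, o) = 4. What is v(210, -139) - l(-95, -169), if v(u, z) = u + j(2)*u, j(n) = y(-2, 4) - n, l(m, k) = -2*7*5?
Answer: 700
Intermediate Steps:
l(m, k) = -70 (l(m, k) = -14*5 = -70)
j(n) = 4 - n
v(u, z) = 3*u (v(u, z) = u + (4 - 1*2)*u = u + (4 - 2)*u = u + 2*u = 3*u)
v(210, -139) - l(-95, -169) = 3*210 - 1*(-70) = 630 + 70 = 700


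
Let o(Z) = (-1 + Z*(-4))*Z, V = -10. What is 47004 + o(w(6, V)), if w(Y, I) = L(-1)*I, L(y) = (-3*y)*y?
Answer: 43374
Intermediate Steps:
L(y) = -3*y²
w(Y, I) = -3*I (w(Y, I) = (-3*(-1)²)*I = (-3*1)*I = -3*I)
o(Z) = Z*(-1 - 4*Z) (o(Z) = (-1 - 4*Z)*Z = Z*(-1 - 4*Z))
47004 + o(w(6, V)) = 47004 - (-3*(-10))*(1 + 4*(-3*(-10))) = 47004 - 1*30*(1 + 4*30) = 47004 - 1*30*(1 + 120) = 47004 - 1*30*121 = 47004 - 3630 = 43374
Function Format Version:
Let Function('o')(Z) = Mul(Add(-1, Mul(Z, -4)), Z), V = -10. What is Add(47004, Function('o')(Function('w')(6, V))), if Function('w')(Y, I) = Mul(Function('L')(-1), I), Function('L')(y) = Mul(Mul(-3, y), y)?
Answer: 43374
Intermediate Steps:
Function('L')(y) = Mul(-3, Pow(y, 2))
Function('w')(Y, I) = Mul(-3, I) (Function('w')(Y, I) = Mul(Mul(-3, Pow(-1, 2)), I) = Mul(Mul(-3, 1), I) = Mul(-3, I))
Function('o')(Z) = Mul(Z, Add(-1, Mul(-4, Z))) (Function('o')(Z) = Mul(Add(-1, Mul(-4, Z)), Z) = Mul(Z, Add(-1, Mul(-4, Z))))
Add(47004, Function('o')(Function('w')(6, V))) = Add(47004, Mul(-1, Mul(-3, -10), Add(1, Mul(4, Mul(-3, -10))))) = Add(47004, Mul(-1, 30, Add(1, Mul(4, 30)))) = Add(47004, Mul(-1, 30, Add(1, 120))) = Add(47004, Mul(-1, 30, 121)) = Add(47004, -3630) = 43374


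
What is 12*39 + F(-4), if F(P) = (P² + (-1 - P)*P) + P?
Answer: 468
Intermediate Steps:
F(P) = P + P² + P*(-1 - P) (F(P) = (P² + P*(-1 - P)) + P = P + P² + P*(-1 - P))
12*39 + F(-4) = 12*39 + 0 = 468 + 0 = 468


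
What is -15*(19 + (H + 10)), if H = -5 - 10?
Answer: -210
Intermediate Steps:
H = -15
-15*(19 + (H + 10)) = -15*(19 + (-15 + 10)) = -15*(19 - 5) = -15*14 = -210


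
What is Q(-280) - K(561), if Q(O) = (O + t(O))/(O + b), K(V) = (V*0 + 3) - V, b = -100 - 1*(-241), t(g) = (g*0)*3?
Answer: 77842/139 ≈ 560.01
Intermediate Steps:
t(g) = 0 (t(g) = 0*3 = 0)
b = 141 (b = -100 + 241 = 141)
K(V) = 3 - V (K(V) = (0 + 3) - V = 3 - V)
Q(O) = O/(141 + O) (Q(O) = (O + 0)/(O + 141) = O/(141 + O))
Q(-280) - K(561) = -280/(141 - 280) - (3 - 1*561) = -280/(-139) - (3 - 561) = -280*(-1/139) - 1*(-558) = 280/139 + 558 = 77842/139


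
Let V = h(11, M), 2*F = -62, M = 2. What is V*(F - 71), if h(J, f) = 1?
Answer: -102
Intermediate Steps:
F = -31 (F = (½)*(-62) = -31)
V = 1
V*(F - 71) = 1*(-31 - 71) = 1*(-102) = -102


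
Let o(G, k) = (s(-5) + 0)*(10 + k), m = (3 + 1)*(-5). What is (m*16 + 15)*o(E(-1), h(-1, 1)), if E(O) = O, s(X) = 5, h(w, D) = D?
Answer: -16775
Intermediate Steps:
m = -20 (m = 4*(-5) = -20)
o(G, k) = 50 + 5*k (o(G, k) = (5 + 0)*(10 + k) = 5*(10 + k) = 50 + 5*k)
(m*16 + 15)*o(E(-1), h(-1, 1)) = (-20*16 + 15)*(50 + 5*1) = (-320 + 15)*(50 + 5) = -305*55 = -16775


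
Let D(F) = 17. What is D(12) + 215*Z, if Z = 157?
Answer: 33772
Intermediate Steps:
D(12) + 215*Z = 17 + 215*157 = 17 + 33755 = 33772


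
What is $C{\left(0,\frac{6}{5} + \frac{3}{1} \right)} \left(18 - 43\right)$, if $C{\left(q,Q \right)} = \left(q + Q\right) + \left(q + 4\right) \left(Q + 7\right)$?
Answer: $-1225$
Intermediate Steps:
$C{\left(q,Q \right)} = Q + q + \left(4 + q\right) \left(7 + Q\right)$ ($C{\left(q,Q \right)} = \left(Q + q\right) + \left(4 + q\right) \left(7 + Q\right) = Q + q + \left(4 + q\right) \left(7 + Q\right)$)
$C{\left(0,\frac{6}{5} + \frac{3}{1} \right)} \left(18 - 43\right) = \left(28 + 5 \left(\frac{6}{5} + \frac{3}{1}\right) + 8 \cdot 0 + \left(\frac{6}{5} + \frac{3}{1}\right) 0\right) \left(18 - 43\right) = \left(28 + 5 \left(6 \cdot \frac{1}{5} + 3 \cdot 1\right) + 0 + \left(6 \cdot \frac{1}{5} + 3 \cdot 1\right) 0\right) \left(-25\right) = \left(28 + 5 \left(\frac{6}{5} + 3\right) + 0 + \left(\frac{6}{5} + 3\right) 0\right) \left(-25\right) = \left(28 + 5 \cdot \frac{21}{5} + 0 + \frac{21}{5} \cdot 0\right) \left(-25\right) = \left(28 + 21 + 0 + 0\right) \left(-25\right) = 49 \left(-25\right) = -1225$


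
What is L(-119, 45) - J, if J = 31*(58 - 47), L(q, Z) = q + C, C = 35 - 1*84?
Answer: -509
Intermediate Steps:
C = -49 (C = 35 - 84 = -49)
L(q, Z) = -49 + q (L(q, Z) = q - 49 = -49 + q)
J = 341 (J = 31*11 = 341)
L(-119, 45) - J = (-49 - 119) - 1*341 = -168 - 341 = -509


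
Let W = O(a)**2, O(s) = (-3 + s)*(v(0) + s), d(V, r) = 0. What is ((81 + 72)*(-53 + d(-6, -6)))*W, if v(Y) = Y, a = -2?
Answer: -810900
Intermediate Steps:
O(s) = s*(-3 + s) (O(s) = (-3 + s)*(0 + s) = (-3 + s)*s = s*(-3 + s))
W = 100 (W = (-2*(-3 - 2))**2 = (-2*(-5))**2 = 10**2 = 100)
((81 + 72)*(-53 + d(-6, -6)))*W = ((81 + 72)*(-53 + 0))*100 = (153*(-53))*100 = -8109*100 = -810900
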